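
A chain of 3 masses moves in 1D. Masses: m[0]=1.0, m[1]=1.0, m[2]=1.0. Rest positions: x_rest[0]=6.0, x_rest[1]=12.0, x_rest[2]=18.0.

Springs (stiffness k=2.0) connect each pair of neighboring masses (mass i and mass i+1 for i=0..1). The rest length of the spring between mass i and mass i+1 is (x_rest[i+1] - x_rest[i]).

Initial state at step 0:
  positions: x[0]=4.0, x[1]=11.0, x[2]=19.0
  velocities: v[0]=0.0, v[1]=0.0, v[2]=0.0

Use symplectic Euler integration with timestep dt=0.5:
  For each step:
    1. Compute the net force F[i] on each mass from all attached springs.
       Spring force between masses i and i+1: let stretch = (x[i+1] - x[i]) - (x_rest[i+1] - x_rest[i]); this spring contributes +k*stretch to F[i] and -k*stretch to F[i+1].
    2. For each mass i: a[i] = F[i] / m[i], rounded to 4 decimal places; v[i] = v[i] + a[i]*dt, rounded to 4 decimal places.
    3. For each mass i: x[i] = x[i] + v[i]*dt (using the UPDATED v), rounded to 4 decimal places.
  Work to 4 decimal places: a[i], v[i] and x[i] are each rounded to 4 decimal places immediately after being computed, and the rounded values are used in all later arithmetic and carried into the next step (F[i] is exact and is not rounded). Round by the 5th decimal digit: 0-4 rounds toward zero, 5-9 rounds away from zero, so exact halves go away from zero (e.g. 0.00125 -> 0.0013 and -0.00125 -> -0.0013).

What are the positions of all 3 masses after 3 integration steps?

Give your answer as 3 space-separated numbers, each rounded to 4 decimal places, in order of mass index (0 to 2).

Step 0: x=[4.0000 11.0000 19.0000] v=[0.0000 0.0000 0.0000]
Step 1: x=[4.5000 11.5000 18.0000] v=[1.0000 1.0000 -2.0000]
Step 2: x=[5.5000 11.7500 16.7500] v=[2.0000 0.5000 -2.5000]
Step 3: x=[6.6250 11.3750 16.0000] v=[2.2500 -0.7500 -1.5000]

Answer: 6.6250 11.3750 16.0000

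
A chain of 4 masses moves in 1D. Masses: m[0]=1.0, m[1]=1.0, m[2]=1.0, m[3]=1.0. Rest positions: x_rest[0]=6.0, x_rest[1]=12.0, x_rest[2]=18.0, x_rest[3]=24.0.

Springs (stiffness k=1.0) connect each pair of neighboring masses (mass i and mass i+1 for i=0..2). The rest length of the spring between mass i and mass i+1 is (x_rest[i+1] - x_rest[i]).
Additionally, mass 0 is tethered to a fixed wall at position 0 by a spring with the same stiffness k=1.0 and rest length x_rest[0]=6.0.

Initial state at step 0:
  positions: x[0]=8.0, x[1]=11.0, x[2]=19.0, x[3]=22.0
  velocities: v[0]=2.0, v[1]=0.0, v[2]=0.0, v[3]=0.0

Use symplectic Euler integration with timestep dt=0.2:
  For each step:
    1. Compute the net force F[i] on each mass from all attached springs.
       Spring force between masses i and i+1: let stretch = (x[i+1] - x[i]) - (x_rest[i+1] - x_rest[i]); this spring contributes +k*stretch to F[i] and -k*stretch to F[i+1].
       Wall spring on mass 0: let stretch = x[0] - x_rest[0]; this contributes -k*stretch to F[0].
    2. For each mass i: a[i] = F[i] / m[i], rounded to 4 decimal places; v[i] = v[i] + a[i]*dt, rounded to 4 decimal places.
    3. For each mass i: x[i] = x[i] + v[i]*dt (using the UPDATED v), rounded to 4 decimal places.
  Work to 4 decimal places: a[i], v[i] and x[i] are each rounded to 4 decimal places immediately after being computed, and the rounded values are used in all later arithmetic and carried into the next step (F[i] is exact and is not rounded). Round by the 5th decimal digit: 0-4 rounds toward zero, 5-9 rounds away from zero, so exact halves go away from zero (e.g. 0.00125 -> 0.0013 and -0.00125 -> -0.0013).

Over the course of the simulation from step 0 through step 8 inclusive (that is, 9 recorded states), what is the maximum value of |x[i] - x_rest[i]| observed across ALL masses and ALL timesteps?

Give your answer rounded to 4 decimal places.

Step 0: x=[8.0000 11.0000 19.0000 22.0000] v=[2.0000 0.0000 0.0000 0.0000]
Step 1: x=[8.2000 11.2000 18.8000 22.1200] v=[1.0000 1.0000 -1.0000 0.6000]
Step 2: x=[8.1920 11.5840 18.4288 22.3472] v=[-0.0400 1.9200 -1.8560 1.1360]
Step 3: x=[7.9920 12.1061 17.9405 22.6577] v=[-1.0000 2.6106 -2.4413 1.5523]
Step 4: x=[7.6369 12.6970 17.4076 23.0195] v=[-1.7756 2.9547 -2.6647 1.8089]
Step 5: x=[7.1787 13.2740 16.9107 23.3968] v=[-2.2910 2.8848 -2.4844 1.8865]
Step 6: x=[6.6772 13.7526 16.5278 23.7547] v=[-2.5077 2.3931 -1.9145 1.7893]
Step 7: x=[6.1916 14.0592 16.3230 24.0635] v=[-2.4281 1.5331 -1.0242 1.5439]
Step 8: x=[5.7730 14.1417 16.3372 24.3027] v=[-2.0929 0.4123 0.0711 1.1958]
Max displacement = 2.2000

Answer: 2.2000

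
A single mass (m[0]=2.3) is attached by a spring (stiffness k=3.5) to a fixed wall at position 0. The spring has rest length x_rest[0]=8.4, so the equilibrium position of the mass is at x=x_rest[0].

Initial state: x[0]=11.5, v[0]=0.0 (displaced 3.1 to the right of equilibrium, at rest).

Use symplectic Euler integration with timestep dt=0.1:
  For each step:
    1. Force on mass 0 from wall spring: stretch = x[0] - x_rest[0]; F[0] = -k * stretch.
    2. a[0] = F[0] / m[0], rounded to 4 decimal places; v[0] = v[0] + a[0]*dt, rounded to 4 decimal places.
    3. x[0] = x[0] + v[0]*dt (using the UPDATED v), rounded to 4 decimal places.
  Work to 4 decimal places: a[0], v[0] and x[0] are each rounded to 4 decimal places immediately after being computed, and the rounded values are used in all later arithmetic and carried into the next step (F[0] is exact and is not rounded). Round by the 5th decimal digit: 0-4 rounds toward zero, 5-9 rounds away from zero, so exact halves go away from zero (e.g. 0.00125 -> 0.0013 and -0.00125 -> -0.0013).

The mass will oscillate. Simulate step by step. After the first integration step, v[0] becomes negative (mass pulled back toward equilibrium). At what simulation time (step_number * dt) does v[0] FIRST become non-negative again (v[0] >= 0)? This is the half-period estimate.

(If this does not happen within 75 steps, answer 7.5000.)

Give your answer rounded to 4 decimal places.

Step 0: x=[11.5000] v=[0.0000]
Step 1: x=[11.4528] v=[-0.4717]
Step 2: x=[11.3592] v=[-0.9363]
Step 3: x=[11.2205] v=[-1.3866]
Step 4: x=[11.0389] v=[-1.8158]
Step 5: x=[10.8172] v=[-2.2174]
Step 6: x=[10.5587] v=[-2.5852]
Step 7: x=[10.2673] v=[-2.9137]
Step 8: x=[9.9475] v=[-3.1979]
Step 9: x=[9.6042] v=[-3.4334]
Step 10: x=[9.2425] v=[-3.6167]
Step 11: x=[8.8680] v=[-3.7449]
Step 12: x=[8.4864] v=[-3.8161]
Step 13: x=[8.1035] v=[-3.8293]
Step 14: x=[7.7251] v=[-3.7842]
Step 15: x=[7.3570] v=[-3.6815]
Step 16: x=[7.0047] v=[-3.5228]
Step 17: x=[6.6737] v=[-3.3105]
Step 18: x=[6.3689] v=[-3.0478]
Step 19: x=[6.0950] v=[-2.7387]
Step 20: x=[5.8562] v=[-2.3879]
Step 21: x=[5.6561] v=[-2.0008]
Step 22: x=[5.4978] v=[-1.5833]
Step 23: x=[5.3836] v=[-1.1417]
Step 24: x=[5.3153] v=[-0.6827]
Step 25: x=[5.2940] v=[-0.2133]
Step 26: x=[5.3199] v=[0.2594]
First v>=0 after going negative at step 26, time=2.6000

Answer: 2.6000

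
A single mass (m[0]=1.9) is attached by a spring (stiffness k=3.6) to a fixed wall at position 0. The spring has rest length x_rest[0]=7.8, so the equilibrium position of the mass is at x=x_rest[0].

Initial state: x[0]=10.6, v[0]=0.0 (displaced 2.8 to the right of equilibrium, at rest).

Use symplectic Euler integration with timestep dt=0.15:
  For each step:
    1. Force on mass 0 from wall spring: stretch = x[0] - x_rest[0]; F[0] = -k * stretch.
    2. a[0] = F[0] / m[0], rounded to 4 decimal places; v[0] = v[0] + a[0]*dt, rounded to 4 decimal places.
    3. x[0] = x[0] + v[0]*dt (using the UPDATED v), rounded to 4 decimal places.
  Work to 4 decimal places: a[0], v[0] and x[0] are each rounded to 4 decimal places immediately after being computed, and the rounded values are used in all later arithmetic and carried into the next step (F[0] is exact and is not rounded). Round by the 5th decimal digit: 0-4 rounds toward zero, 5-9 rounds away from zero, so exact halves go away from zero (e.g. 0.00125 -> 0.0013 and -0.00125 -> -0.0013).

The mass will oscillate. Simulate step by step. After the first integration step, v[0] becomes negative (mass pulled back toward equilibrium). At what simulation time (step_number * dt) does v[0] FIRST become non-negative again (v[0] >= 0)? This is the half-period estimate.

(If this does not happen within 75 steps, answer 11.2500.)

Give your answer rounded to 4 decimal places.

Answer: 2.4000

Derivation:
Step 0: x=[10.6000] v=[0.0000]
Step 1: x=[10.4806] v=[-0.7958]
Step 2: x=[10.2469] v=[-1.5577]
Step 3: x=[9.9089] v=[-2.2531]
Step 4: x=[9.4810] v=[-2.8525]
Step 5: x=[8.9815] v=[-3.3303]
Step 6: x=[8.4316] v=[-3.6661]
Step 7: x=[7.8548] v=[-3.8456]
Step 8: x=[7.2756] v=[-3.8612]
Step 9: x=[6.7188] v=[-3.7122]
Step 10: x=[6.2081] v=[-3.4049]
Step 11: x=[5.7652] v=[-2.9525]
Step 12: x=[5.4091] v=[-2.3742]
Step 13: x=[5.1549] v=[-1.6947]
Step 14: x=[5.0135] v=[-0.9429]
Step 15: x=[4.9909] v=[-0.1509]
Step 16: x=[5.0880] v=[0.6475]
First v>=0 after going negative at step 16, time=2.4000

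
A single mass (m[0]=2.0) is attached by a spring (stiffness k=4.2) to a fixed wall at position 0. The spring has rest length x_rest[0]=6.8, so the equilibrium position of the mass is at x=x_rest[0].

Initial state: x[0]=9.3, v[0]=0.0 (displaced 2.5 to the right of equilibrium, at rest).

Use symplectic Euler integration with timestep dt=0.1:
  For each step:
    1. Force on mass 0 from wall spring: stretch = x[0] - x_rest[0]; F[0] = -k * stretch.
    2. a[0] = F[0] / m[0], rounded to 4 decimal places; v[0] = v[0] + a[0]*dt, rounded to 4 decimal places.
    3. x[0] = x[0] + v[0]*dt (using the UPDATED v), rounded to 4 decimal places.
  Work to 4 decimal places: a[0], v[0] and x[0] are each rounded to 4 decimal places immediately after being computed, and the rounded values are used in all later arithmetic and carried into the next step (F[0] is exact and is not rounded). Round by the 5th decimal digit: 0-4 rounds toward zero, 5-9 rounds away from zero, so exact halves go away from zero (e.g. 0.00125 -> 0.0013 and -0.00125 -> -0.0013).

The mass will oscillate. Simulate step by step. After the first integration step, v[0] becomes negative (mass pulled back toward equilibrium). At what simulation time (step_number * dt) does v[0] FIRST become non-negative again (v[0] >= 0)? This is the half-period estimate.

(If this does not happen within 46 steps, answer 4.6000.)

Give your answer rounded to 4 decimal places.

Step 0: x=[9.3000] v=[0.0000]
Step 1: x=[9.2475] v=[-0.5250]
Step 2: x=[9.1436] v=[-1.0390]
Step 3: x=[8.9905] v=[-1.5312]
Step 4: x=[8.7914] v=[-1.9912]
Step 5: x=[8.5505] v=[-2.4094]
Step 6: x=[8.2728] v=[-2.7770]
Step 7: x=[7.9642] v=[-3.0863]
Step 8: x=[7.6311] v=[-3.3308]
Step 9: x=[7.2806] v=[-3.5053]
Step 10: x=[6.9200] v=[-3.6062]
Step 11: x=[6.5569] v=[-3.6314]
Step 12: x=[6.1989] v=[-3.5804]
Step 13: x=[5.8535] v=[-3.4542]
Step 14: x=[5.5280] v=[-3.2554]
Step 15: x=[5.2292] v=[-2.9883]
Step 16: x=[4.9634] v=[-2.6584]
Step 17: x=[4.7361] v=[-2.2727]
Step 18: x=[4.5522] v=[-1.8393]
Step 19: x=[4.4155] v=[-1.3673]
Step 20: x=[4.3288] v=[-0.8666]
Step 21: x=[4.2940] v=[-0.3477]
Step 22: x=[4.3119] v=[0.1786]
First v>=0 after going negative at step 22, time=2.2000

Answer: 2.2000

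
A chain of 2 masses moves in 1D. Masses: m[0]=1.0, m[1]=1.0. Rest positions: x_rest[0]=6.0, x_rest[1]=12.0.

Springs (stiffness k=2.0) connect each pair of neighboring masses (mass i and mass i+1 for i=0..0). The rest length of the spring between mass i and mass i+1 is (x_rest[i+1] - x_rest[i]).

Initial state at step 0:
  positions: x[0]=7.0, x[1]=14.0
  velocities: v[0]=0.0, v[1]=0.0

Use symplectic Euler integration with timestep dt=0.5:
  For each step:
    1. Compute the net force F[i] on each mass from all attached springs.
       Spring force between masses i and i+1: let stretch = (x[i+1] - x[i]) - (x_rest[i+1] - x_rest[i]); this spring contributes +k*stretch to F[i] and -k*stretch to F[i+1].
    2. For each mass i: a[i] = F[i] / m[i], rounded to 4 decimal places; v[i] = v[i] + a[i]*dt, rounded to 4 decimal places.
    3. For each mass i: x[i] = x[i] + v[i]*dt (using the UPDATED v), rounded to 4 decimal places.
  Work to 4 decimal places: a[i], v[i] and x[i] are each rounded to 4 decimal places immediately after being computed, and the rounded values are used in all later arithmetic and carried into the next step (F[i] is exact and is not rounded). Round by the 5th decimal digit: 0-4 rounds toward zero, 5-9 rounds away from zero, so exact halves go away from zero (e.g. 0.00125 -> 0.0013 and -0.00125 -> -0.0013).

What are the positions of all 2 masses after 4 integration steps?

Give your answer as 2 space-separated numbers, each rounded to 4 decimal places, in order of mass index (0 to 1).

Answer: 7.5000 13.5000

Derivation:
Step 0: x=[7.0000 14.0000] v=[0.0000 0.0000]
Step 1: x=[7.5000 13.5000] v=[1.0000 -1.0000]
Step 2: x=[8.0000 13.0000] v=[1.0000 -1.0000]
Step 3: x=[8.0000 13.0000] v=[0.0000 0.0000]
Step 4: x=[7.5000 13.5000] v=[-1.0000 1.0000]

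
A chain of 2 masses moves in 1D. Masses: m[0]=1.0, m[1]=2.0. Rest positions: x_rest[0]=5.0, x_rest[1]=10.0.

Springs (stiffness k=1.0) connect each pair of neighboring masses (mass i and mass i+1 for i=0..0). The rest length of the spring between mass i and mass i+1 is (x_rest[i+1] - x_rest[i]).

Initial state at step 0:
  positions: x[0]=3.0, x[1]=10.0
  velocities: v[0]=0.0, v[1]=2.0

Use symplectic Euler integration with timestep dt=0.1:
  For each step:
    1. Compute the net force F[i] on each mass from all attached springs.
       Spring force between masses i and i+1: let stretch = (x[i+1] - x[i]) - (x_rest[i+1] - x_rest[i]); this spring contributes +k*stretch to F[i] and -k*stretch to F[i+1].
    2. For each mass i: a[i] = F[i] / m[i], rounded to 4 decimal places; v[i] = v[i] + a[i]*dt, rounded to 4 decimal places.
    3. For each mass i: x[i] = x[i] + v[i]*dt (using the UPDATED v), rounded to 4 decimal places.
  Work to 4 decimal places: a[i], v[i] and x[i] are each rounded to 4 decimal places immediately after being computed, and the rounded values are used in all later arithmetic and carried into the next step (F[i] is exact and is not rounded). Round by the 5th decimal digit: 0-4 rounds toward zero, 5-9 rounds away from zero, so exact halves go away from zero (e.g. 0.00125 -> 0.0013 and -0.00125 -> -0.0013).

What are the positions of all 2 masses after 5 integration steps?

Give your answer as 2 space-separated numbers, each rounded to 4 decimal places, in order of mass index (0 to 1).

Answer: 3.3291 10.8356

Derivation:
Step 0: x=[3.0000 10.0000] v=[0.0000 2.0000]
Step 1: x=[3.0200 10.1900] v=[0.2000 1.9000]
Step 2: x=[3.0617 10.3692] v=[0.4170 1.7915]
Step 3: x=[3.1265 10.5368] v=[0.6478 1.6761]
Step 4: x=[3.2154 10.6924] v=[0.8888 1.5556]
Step 5: x=[3.3291 10.8356] v=[1.1365 1.4318]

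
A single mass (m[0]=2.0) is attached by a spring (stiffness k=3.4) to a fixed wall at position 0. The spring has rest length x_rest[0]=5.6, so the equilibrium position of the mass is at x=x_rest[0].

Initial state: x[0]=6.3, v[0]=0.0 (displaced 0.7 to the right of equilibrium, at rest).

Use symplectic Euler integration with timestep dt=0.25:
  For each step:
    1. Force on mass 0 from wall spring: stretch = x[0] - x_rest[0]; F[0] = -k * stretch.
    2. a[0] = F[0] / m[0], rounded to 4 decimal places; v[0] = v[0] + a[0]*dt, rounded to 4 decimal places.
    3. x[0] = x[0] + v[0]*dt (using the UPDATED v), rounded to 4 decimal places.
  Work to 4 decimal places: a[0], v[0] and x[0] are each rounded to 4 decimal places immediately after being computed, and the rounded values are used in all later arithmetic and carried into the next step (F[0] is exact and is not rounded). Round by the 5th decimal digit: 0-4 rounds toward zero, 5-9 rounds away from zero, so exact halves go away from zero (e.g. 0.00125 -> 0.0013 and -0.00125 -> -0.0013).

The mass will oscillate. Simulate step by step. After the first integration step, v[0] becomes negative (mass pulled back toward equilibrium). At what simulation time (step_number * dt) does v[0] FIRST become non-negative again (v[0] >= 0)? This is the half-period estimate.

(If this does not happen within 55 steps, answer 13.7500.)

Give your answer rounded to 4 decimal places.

Step 0: x=[6.3000] v=[0.0000]
Step 1: x=[6.2256] v=[-0.2975]
Step 2: x=[6.0848] v=[-0.5634]
Step 3: x=[5.8924] v=[-0.7695]
Step 4: x=[5.6690] v=[-0.8938]
Step 5: x=[5.4382] v=[-0.9231]
Step 6: x=[5.2246] v=[-0.8543]
Step 7: x=[5.0509] v=[-0.6948]
Step 8: x=[4.9356] v=[-0.4614]
Step 9: x=[4.8909] v=[-0.1790]
Step 10: x=[4.9215] v=[0.1224]
First v>=0 after going negative at step 10, time=2.5000

Answer: 2.5000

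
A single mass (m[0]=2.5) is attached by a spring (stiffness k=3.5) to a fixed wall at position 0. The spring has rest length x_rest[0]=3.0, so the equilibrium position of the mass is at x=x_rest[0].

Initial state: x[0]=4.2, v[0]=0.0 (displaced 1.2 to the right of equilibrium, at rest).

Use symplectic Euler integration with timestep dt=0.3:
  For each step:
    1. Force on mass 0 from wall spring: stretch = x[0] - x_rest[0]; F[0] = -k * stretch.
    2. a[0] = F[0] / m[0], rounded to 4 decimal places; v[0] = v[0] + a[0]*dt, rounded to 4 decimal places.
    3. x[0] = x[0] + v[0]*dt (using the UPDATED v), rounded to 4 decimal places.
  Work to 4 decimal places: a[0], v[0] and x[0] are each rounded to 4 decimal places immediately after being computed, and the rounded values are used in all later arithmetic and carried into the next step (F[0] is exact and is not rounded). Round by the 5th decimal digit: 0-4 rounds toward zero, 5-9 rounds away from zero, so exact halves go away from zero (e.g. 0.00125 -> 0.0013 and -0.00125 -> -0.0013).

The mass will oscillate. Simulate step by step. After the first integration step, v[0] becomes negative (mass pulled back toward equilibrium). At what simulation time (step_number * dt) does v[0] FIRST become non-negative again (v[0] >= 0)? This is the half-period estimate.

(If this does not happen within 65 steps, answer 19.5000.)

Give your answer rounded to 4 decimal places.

Step 0: x=[4.2000] v=[0.0000]
Step 1: x=[4.0488] v=[-0.5040]
Step 2: x=[3.7655] v=[-0.9445]
Step 3: x=[3.3857] v=[-1.2660]
Step 4: x=[2.9573] v=[-1.4280]
Step 5: x=[2.5343] v=[-1.4101]
Step 6: x=[2.1700] v=[-1.2145]
Step 7: x=[1.9102] v=[-0.8659]
Step 8: x=[1.7877] v=[-0.4082]
Step 9: x=[1.8180] v=[0.1010]
First v>=0 after going negative at step 9, time=2.7000

Answer: 2.7000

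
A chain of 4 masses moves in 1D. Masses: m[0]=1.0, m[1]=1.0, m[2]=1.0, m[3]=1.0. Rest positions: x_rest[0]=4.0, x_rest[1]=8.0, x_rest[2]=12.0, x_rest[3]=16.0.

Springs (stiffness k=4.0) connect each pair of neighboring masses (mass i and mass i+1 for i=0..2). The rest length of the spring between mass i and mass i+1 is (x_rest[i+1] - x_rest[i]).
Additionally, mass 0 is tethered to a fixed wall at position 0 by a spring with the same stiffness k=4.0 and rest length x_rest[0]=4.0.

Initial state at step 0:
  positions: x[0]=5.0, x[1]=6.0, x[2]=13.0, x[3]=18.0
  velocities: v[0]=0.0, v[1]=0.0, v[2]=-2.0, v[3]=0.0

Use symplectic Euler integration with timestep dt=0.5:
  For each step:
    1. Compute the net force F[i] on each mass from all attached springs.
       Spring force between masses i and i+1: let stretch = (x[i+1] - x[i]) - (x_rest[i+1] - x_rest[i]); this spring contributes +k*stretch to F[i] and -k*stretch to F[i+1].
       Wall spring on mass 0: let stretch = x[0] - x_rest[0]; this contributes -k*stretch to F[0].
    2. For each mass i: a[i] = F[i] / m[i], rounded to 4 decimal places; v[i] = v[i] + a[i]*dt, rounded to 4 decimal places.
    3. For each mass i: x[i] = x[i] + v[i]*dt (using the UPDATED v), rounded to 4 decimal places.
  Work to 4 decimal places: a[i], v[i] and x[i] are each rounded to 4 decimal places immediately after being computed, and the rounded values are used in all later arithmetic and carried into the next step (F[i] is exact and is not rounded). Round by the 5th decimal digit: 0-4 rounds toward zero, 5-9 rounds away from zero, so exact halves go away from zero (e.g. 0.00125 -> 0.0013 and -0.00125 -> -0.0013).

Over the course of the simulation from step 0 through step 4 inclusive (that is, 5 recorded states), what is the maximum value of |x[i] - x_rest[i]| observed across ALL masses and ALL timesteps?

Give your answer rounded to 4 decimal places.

Step 0: x=[5.0000 6.0000 13.0000 18.0000] v=[0.0000 0.0000 -2.0000 0.0000]
Step 1: x=[1.0000 12.0000 10.0000 17.0000] v=[-8.0000 12.0000 -6.0000 -2.0000]
Step 2: x=[7.0000 5.0000 16.0000 13.0000] v=[12.0000 -14.0000 12.0000 -8.0000]
Step 3: x=[4.0000 11.0000 8.0000 16.0000] v=[-6.0000 12.0000 -16.0000 6.0000]
Step 4: x=[4.0000 7.0000 11.0000 15.0000] v=[0.0000 -8.0000 6.0000 -2.0000]
Max displacement = 4.0000

Answer: 4.0000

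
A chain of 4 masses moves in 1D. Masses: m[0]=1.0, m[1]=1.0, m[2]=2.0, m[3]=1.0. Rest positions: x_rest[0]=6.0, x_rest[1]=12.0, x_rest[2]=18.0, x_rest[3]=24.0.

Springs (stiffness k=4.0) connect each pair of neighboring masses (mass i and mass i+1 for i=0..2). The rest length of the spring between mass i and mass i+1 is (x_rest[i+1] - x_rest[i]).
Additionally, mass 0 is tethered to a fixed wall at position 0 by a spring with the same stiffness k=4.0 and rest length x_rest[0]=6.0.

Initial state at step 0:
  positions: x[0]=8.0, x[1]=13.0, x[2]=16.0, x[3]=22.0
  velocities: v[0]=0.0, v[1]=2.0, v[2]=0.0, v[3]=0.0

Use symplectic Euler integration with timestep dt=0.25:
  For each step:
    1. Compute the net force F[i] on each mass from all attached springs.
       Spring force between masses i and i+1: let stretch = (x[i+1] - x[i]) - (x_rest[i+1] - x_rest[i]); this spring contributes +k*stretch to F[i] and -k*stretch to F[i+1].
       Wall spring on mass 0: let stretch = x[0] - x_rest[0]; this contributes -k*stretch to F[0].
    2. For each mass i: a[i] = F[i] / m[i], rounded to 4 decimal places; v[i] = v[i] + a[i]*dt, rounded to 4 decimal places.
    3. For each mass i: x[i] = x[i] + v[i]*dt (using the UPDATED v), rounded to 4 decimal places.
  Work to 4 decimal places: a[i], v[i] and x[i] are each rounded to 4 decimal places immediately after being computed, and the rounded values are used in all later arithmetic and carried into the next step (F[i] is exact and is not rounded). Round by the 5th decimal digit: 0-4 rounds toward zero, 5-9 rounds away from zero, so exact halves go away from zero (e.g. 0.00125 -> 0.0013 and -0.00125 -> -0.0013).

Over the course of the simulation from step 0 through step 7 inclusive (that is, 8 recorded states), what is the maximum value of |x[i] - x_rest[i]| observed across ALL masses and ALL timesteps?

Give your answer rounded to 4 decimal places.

Step 0: x=[8.0000 13.0000 16.0000 22.0000] v=[0.0000 2.0000 0.0000 0.0000]
Step 1: x=[7.2500 13.0000 16.3750 22.0000] v=[-3.0000 0.0000 1.5000 0.0000]
Step 2: x=[6.1250 12.4063 17.0313 22.0938] v=[-4.5000 -2.3750 2.6250 0.3750]
Step 3: x=[5.0391 11.3985 17.7423 22.4219] v=[-4.3437 -4.0313 2.8438 1.3125]
Step 4: x=[4.2833 10.3868 18.2452 23.0801] v=[-3.0234 -4.0469 2.0117 2.6329]
Step 5: x=[3.9825 9.8138 18.3702 24.0296] v=[-1.2032 -2.2920 0.5000 3.7980]
Step 6: x=[4.1439 9.9221 18.1331 25.0643] v=[0.6456 0.4331 -0.9485 4.1386]
Step 7: x=[4.7139 10.6386 17.7360 25.8662] v=[2.2799 2.8659 -1.5884 3.2074]
Max displacement = 2.1862

Answer: 2.1862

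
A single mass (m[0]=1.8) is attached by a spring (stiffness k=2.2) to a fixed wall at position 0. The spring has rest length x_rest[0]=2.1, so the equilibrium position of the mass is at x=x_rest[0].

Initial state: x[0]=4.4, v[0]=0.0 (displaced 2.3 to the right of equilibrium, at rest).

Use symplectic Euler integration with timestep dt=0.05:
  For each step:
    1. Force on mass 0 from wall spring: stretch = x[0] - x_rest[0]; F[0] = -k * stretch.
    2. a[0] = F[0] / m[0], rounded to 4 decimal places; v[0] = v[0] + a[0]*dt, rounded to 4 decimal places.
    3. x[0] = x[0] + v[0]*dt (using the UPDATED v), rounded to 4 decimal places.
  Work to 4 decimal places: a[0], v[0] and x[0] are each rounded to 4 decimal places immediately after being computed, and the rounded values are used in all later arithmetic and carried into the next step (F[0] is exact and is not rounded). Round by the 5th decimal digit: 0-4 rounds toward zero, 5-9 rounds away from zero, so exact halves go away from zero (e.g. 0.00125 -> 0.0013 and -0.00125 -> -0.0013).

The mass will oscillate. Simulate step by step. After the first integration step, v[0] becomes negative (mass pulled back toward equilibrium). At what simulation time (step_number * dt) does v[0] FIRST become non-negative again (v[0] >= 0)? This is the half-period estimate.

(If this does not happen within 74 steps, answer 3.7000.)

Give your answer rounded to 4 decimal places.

Answer: 2.8500

Derivation:
Step 0: x=[4.4000] v=[0.0000]
Step 1: x=[4.3930] v=[-0.1406]
Step 2: x=[4.3790] v=[-0.2807]
Step 3: x=[4.3580] v=[-0.4200]
Step 4: x=[4.3301] v=[-0.5580]
Step 5: x=[4.2954] v=[-0.6943]
Step 6: x=[4.2540] v=[-0.8285]
Step 7: x=[4.2060] v=[-0.9601]
Step 8: x=[4.1516] v=[-1.0888]
Step 9: x=[4.0909] v=[-1.2142]
Step 10: x=[4.0241] v=[-1.3359]
Step 11: x=[3.9514] v=[-1.4535]
Step 12: x=[3.8731] v=[-1.5666]
Step 13: x=[3.7894] v=[-1.6750]
Step 14: x=[3.7005] v=[-1.7782]
Step 15: x=[3.6067] v=[-1.8760]
Step 16: x=[3.5083] v=[-1.9681]
Step 17: x=[3.4056] v=[-2.0542]
Step 18: x=[3.2989] v=[-2.1340]
Step 19: x=[3.1885] v=[-2.2073]
Step 20: x=[3.0748] v=[-2.2738]
Step 21: x=[2.9581] v=[-2.3334]
Step 22: x=[2.8388] v=[-2.3858]
Step 23: x=[2.7173] v=[-2.4310]
Step 24: x=[2.5939] v=[-2.4687]
Step 25: x=[2.4690] v=[-2.4989]
Step 26: x=[2.3429] v=[-2.5215]
Step 27: x=[2.2161] v=[-2.5363]
Step 28: x=[2.0889] v=[-2.5434]
Step 29: x=[1.9618] v=[-2.5427]
Step 30: x=[1.8351] v=[-2.5343]
Step 31: x=[1.7092] v=[-2.5181]
Step 32: x=[1.5845] v=[-2.4942]
Step 33: x=[1.4614] v=[-2.4627]
Step 34: x=[1.3402] v=[-2.4237]
Step 35: x=[1.2213] v=[-2.3773]
Step 36: x=[1.1051] v=[-2.3236]
Step 37: x=[0.9920] v=[-2.2628]
Step 38: x=[0.8822] v=[-2.1951]
Step 39: x=[0.7762] v=[-2.1207]
Step 40: x=[0.6742] v=[-2.0398]
Step 41: x=[0.5766] v=[-1.9527]
Step 42: x=[0.4836] v=[-1.8596]
Step 43: x=[0.3956] v=[-1.7608]
Step 44: x=[0.3128] v=[-1.6566]
Step 45: x=[0.2354] v=[-1.5474]
Step 46: x=[0.1637] v=[-1.4335]
Step 47: x=[0.0979] v=[-1.3152]
Step 48: x=[0.0383] v=[-1.1929]
Step 49: x=[-0.0150] v=[-1.0669]
Step 50: x=[-0.0619] v=[-0.9377]
Step 51: x=[-0.1022] v=[-0.8056]
Step 52: x=[-0.1358] v=[-0.6710]
Step 53: x=[-0.1625] v=[-0.5344]
Step 54: x=[-0.1823] v=[-0.3961]
Step 55: x=[-0.1951] v=[-0.2566]
Step 56: x=[-0.2009] v=[-0.1163]
Step 57: x=[-0.1997] v=[0.0243]
First v>=0 after going negative at step 57, time=2.8500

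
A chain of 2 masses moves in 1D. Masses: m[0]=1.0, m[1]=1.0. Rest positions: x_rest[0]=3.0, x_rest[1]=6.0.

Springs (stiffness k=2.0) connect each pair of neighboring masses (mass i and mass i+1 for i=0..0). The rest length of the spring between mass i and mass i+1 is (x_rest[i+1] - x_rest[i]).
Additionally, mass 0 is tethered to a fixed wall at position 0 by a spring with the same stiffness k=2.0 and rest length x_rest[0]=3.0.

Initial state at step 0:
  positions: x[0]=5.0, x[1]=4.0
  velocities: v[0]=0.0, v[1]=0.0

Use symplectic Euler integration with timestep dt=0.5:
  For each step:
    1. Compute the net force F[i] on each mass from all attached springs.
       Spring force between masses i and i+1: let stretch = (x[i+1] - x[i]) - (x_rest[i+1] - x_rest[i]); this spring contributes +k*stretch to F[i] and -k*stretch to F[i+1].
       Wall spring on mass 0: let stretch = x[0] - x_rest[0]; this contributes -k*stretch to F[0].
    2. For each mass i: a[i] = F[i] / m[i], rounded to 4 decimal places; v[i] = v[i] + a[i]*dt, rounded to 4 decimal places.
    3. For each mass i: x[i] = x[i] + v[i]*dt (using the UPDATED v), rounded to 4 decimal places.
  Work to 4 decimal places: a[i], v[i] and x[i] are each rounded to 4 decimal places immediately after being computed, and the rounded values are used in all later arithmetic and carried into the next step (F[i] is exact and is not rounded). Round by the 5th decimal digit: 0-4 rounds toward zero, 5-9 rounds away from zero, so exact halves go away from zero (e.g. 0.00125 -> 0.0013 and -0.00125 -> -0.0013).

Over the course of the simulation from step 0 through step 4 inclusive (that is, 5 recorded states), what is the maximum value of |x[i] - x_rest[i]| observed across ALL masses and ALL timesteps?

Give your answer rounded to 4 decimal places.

Step 0: x=[5.0000 4.0000] v=[0.0000 0.0000]
Step 1: x=[2.0000 6.0000] v=[-6.0000 4.0000]
Step 2: x=[0.0000 7.5000] v=[-4.0000 3.0000]
Step 3: x=[1.7500 6.7500] v=[3.5000 -1.5000]
Step 4: x=[5.1250 5.0000] v=[6.7500 -3.5000]
Max displacement = 3.0000

Answer: 3.0000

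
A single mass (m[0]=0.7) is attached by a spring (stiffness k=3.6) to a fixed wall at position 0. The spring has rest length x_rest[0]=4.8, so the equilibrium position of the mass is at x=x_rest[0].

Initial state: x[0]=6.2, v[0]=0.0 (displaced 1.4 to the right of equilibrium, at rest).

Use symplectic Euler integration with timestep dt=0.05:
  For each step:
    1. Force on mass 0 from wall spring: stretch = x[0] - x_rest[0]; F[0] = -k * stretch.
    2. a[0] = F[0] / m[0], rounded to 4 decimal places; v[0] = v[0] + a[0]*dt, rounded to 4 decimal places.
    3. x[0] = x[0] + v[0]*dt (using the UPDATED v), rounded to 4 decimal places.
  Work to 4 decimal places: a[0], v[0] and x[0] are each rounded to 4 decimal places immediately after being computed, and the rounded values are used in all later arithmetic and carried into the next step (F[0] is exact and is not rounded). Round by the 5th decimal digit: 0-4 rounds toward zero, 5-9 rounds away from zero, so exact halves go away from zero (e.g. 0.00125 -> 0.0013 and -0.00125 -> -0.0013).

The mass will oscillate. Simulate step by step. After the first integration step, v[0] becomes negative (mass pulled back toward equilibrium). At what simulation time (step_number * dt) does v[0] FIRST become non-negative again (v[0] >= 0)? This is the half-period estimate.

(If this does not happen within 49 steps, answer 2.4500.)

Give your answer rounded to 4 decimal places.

Answer: 1.4000

Derivation:
Step 0: x=[6.2000] v=[0.0000]
Step 1: x=[6.1820] v=[-0.3600]
Step 2: x=[6.1462] v=[-0.7154]
Step 3: x=[6.0931] v=[-1.0616]
Step 4: x=[6.0234] v=[-1.3941]
Step 5: x=[5.9380] v=[-1.7087]
Step 6: x=[5.8379] v=[-2.0013]
Step 7: x=[5.7245] v=[-2.2682]
Step 8: x=[5.5992] v=[-2.5059]
Step 9: x=[5.4636] v=[-2.7114]
Step 10: x=[5.3195] v=[-2.8820]
Step 11: x=[5.1687] v=[-3.0156]
Step 12: x=[5.0132] v=[-3.1104]
Step 13: x=[4.8549] v=[-3.1652]
Step 14: x=[4.6959] v=[-3.1793]
Step 15: x=[4.5383] v=[-3.1525]
Step 16: x=[4.3840] v=[-3.0852]
Step 17: x=[4.2351] v=[-2.9782]
Step 18: x=[4.0935] v=[-2.8329]
Step 19: x=[3.9609] v=[-2.6512]
Step 20: x=[3.8391] v=[-2.4354]
Step 21: x=[3.7297] v=[-2.1883]
Step 22: x=[3.6340] v=[-1.9131]
Step 23: x=[3.5533] v=[-1.6133]
Step 24: x=[3.4887] v=[-1.2927]
Step 25: x=[3.4409] v=[-0.9555]
Step 26: x=[3.4106] v=[-0.6060]
Step 27: x=[3.3982] v=[-0.2487]
Step 28: x=[3.4038] v=[0.1118]
First v>=0 after going negative at step 28, time=1.4000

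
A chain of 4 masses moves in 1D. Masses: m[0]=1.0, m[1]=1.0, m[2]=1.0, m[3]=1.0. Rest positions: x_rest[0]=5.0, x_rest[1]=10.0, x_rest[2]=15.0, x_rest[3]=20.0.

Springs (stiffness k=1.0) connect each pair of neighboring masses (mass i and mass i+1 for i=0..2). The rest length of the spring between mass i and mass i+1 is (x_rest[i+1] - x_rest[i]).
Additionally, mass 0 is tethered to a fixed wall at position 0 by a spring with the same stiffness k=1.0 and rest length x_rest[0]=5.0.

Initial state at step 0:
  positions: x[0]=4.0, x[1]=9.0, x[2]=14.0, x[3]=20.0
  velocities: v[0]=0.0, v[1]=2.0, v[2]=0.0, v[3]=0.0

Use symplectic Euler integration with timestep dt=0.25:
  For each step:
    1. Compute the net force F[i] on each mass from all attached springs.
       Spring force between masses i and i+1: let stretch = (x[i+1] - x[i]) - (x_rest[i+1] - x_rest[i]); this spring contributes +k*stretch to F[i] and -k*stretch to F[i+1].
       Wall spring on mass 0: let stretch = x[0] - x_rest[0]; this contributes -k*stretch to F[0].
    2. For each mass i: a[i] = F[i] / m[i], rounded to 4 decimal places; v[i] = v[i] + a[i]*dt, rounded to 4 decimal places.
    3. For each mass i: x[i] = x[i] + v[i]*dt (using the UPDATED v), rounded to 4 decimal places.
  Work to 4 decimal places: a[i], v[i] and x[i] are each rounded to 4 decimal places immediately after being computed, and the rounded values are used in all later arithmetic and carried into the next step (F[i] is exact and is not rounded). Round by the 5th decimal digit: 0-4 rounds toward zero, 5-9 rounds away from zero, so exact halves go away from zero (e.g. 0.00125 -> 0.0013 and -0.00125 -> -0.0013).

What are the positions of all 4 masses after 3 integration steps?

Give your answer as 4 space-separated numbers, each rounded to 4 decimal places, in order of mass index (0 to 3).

Answer: 4.4547 10.2986 14.4360 19.6648

Derivation:
Step 0: x=[4.0000 9.0000 14.0000 20.0000] v=[0.0000 2.0000 0.0000 0.0000]
Step 1: x=[4.0625 9.5000 14.0625 19.9375] v=[0.2500 2.0000 0.2500 -0.2500]
Step 2: x=[4.2110 9.9453 14.2070 19.8203] v=[0.5938 1.7813 0.5781 -0.4688]
Step 3: x=[4.4547 10.2986 14.4360 19.6648] v=[0.9746 1.4132 0.9160 -0.6221]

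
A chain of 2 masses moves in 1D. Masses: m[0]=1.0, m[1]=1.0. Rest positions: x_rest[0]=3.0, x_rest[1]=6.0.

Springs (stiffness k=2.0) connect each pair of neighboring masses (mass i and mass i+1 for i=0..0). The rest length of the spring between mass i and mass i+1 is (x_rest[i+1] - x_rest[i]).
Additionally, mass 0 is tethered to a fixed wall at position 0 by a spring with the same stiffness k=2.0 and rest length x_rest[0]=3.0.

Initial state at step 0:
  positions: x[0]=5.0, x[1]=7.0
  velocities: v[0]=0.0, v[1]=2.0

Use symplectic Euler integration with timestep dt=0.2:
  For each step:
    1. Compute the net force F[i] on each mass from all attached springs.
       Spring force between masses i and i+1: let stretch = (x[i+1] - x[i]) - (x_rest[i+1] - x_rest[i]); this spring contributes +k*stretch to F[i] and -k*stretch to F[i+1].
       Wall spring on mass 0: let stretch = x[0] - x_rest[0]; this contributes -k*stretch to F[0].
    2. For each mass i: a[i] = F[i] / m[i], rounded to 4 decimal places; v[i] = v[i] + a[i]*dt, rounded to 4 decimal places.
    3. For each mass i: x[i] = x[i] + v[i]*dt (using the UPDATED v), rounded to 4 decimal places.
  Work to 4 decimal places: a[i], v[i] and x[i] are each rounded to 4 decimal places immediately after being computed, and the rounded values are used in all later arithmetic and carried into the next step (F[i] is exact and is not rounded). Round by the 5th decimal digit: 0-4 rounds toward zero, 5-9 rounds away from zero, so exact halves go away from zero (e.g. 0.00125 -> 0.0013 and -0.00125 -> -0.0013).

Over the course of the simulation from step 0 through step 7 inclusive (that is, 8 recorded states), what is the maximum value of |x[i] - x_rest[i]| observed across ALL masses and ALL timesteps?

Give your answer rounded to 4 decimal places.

Step 0: x=[5.0000 7.0000] v=[0.0000 2.0000]
Step 1: x=[4.7600 7.4800] v=[-1.2000 2.4000]
Step 2: x=[4.3568 7.9824] v=[-2.0160 2.5120]
Step 3: x=[3.8951 8.4348] v=[-2.3085 2.2618]
Step 4: x=[3.4850 8.7640] v=[-2.0507 1.6459]
Step 5: x=[3.2184 8.9109] v=[-1.3331 0.7343]
Step 6: x=[3.1497 8.8424] v=[-0.3435 -0.3427]
Step 7: x=[3.2844 8.5584] v=[0.6737 -1.4198]
Max displacement = 2.9109

Answer: 2.9109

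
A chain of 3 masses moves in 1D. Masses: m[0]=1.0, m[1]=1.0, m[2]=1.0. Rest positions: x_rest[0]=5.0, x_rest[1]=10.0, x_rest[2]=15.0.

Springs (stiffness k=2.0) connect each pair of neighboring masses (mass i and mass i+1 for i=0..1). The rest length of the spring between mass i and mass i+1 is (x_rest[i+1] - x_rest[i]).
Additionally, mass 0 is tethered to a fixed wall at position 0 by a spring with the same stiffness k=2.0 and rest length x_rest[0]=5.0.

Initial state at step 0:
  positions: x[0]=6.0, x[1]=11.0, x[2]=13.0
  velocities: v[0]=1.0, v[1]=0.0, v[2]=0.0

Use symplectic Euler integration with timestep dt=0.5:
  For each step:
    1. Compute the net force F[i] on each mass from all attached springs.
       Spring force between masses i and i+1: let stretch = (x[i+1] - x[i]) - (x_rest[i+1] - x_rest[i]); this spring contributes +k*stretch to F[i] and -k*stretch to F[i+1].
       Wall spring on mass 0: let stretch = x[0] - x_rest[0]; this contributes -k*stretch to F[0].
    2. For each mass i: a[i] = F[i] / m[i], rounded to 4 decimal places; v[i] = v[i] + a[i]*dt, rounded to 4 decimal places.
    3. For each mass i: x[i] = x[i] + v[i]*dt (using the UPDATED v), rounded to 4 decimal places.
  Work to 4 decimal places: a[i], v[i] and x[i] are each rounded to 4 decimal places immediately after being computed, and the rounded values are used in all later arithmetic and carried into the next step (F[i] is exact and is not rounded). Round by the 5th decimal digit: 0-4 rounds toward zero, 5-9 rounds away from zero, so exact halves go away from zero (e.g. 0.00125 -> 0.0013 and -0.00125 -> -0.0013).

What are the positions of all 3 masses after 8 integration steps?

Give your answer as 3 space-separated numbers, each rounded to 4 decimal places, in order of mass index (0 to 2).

Answer: 5.1328 11.4259 14.8946

Derivation:
Step 0: x=[6.0000 11.0000 13.0000] v=[1.0000 0.0000 0.0000]
Step 1: x=[6.0000 9.5000 14.5000] v=[0.0000 -3.0000 3.0000]
Step 2: x=[4.7500 8.7500 16.0000] v=[-2.5000 -1.5000 3.0000]
Step 3: x=[3.1250 9.6250 16.3750] v=[-3.2500 1.7500 0.7500]
Step 4: x=[3.1875 10.6250 15.8750] v=[0.1250 2.0000 -1.0000]
Step 5: x=[5.3750 10.5313 15.2500] v=[4.3750 -0.1875 -1.2500]
Step 6: x=[7.4532 10.2188 14.7657] v=[4.1563 -0.6251 -0.9687]
Step 7: x=[7.1876 10.7969 14.5079] v=[-0.5313 1.1562 -0.5156]
Step 8: x=[5.1328 11.4259 14.8946] v=[-4.1096 1.2579 0.7734]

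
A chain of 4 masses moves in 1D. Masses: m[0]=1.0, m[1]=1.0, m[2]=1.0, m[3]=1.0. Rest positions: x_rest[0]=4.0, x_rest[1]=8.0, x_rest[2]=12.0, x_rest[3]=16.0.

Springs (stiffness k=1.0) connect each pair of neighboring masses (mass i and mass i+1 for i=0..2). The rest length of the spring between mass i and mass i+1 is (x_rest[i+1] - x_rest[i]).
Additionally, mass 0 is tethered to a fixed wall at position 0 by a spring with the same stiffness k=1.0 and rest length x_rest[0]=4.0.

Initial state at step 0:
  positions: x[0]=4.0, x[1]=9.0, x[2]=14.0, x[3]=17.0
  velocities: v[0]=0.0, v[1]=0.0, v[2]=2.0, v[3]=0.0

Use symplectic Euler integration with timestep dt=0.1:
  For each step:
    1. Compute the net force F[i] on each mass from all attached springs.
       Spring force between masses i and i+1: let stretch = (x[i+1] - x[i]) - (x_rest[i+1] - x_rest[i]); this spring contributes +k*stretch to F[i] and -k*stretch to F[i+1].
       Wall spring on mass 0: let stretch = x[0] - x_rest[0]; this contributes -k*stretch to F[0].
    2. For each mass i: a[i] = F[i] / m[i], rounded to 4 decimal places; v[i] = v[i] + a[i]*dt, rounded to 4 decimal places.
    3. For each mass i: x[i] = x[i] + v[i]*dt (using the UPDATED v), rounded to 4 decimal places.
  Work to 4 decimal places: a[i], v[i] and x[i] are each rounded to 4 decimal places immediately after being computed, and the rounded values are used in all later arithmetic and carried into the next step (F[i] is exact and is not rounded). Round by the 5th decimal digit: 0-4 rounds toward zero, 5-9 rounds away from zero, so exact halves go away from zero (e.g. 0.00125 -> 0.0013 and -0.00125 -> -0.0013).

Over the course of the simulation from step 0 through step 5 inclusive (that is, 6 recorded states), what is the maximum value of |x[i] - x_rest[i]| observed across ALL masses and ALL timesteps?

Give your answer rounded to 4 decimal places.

Answer: 2.6396

Derivation:
Step 0: x=[4.0000 9.0000 14.0000 17.0000] v=[0.0000 0.0000 2.0000 0.0000]
Step 1: x=[4.0100 9.0000 14.1800 17.0100] v=[0.1000 0.0000 1.8000 0.1000]
Step 2: x=[4.0298 9.0019 14.3365 17.0317] v=[0.1980 0.0190 1.5650 0.2170]
Step 3: x=[4.0590 9.0074 14.4666 17.0665] v=[0.2922 0.0553 1.3011 0.3475]
Step 4: x=[4.0971 9.0180 14.5681 17.1153] v=[0.3811 0.1064 1.0152 0.4875]
Step 5: x=[4.1435 9.0349 14.6396 17.1786] v=[0.4635 0.1693 0.7149 0.6328]
Max displacement = 2.6396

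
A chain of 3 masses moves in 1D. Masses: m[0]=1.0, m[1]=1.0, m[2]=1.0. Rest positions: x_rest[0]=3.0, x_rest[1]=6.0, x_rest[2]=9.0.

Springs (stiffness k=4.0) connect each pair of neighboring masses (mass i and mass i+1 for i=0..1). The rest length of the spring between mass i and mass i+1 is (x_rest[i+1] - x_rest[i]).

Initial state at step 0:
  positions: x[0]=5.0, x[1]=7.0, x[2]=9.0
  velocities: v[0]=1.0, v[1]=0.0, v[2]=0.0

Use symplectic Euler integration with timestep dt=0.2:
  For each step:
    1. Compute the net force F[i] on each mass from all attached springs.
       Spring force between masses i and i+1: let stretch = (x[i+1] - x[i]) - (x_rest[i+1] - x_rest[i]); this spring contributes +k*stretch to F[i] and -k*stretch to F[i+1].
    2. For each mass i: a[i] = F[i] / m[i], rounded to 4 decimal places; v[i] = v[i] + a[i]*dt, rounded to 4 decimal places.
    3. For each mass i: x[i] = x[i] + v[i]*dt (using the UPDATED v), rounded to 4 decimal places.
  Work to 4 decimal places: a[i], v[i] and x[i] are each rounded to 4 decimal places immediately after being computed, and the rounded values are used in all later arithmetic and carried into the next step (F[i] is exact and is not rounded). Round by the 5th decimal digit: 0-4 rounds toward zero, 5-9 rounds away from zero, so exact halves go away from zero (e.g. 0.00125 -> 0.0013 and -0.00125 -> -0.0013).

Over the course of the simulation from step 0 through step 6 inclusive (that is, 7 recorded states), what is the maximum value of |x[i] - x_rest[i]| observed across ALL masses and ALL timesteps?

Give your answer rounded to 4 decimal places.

Step 0: x=[5.0000 7.0000 9.0000] v=[1.0000 0.0000 0.0000]
Step 1: x=[5.0400 7.0000 9.1600] v=[0.2000 0.0000 0.8000]
Step 2: x=[4.9136 7.0320 9.4544] v=[-0.6320 0.1600 1.4720]
Step 3: x=[4.6461 7.1126 9.8412] v=[-1.3373 0.4032 1.9341]
Step 4: x=[4.2933 7.2352 10.2714] v=[-1.7641 0.6129 2.1512]
Step 5: x=[3.9312 7.3729 10.6958] v=[-1.8106 0.6883 2.1222]
Step 6: x=[3.6398 7.4916 11.0686] v=[-1.4572 0.5933 1.8639]
Max displacement = 2.0686

Answer: 2.0686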